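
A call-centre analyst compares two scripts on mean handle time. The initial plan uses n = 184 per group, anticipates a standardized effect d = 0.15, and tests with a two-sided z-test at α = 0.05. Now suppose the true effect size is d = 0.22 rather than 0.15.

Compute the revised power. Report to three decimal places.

Power ≈ 0.560

With d = 0.22: δ = d·√(n/2) = 0.22 × √(184/2) = 2.1102. Critical value z_{0.025} = 1.960.
Revised power = Φ(δ − 1.960) + Φ(−δ − 1.960) = Φ(0.150) + Φ(-4.070) = 0.5597 + 0.0000 = 0.5597.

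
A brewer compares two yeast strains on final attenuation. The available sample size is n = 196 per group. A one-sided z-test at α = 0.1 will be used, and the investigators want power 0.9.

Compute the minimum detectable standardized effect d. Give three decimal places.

d ≈ 0.259

Required noncentrality: δ = z_{0.1} + z_{0.10} = 1.282 + 1.282 = 2.563.
δ = d·√(n/2) ⇒ d = δ/√(n/2) = 2.563/√(196/2) = 0.2589.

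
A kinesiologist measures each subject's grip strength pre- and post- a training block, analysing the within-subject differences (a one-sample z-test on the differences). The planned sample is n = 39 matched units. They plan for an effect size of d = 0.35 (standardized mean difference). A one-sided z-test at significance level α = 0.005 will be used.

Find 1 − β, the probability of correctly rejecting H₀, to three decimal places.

Noncentrality parameter: δ = d·√n = 0.35 × √39 = 2.1857
One-sided α = 0.005 → critical value z_{0.005} = 2.576.
Power = P(Z > 2.576 − δ) = Φ(-0.390) = 0.3482.

Power ≈ 0.348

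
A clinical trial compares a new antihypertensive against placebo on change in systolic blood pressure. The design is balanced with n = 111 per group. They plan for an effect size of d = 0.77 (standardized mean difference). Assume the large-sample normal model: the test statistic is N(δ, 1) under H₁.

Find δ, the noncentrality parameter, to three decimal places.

δ ≈ 5.736

The noncentrality parameter scales effect size by the design's sample-size factor: δ = d·√(n/2) = 0.77 × √(111/2) = 5.7364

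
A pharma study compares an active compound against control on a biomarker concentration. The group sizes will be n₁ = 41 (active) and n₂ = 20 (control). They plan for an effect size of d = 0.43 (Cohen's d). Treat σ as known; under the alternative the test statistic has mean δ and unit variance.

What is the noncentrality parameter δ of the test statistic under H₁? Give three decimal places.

The noncentrality parameter scales effect size by the design's sample-size factor: δ = d / √(1/n₁ + 1/n₂) = 0.43 / √(1/41 + 1/20) = 1.5766

δ ≈ 1.577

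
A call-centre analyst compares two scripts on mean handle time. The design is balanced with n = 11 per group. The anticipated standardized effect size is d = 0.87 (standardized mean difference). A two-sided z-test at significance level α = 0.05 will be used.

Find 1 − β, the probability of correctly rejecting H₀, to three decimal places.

Noncentrality parameter: λ = d·√(n/2) = 0.87 × √(11/2) = 2.0403
Critical value for a two-sided test at α = 0.05: z_{α/2} = 1.960.
Power = Φ(λ − 1.960) + Φ(−λ − 1.960) = Φ(0.080) + Φ(-4.000) = 0.5320 + 0.0000 = 0.5321.

Power ≈ 0.532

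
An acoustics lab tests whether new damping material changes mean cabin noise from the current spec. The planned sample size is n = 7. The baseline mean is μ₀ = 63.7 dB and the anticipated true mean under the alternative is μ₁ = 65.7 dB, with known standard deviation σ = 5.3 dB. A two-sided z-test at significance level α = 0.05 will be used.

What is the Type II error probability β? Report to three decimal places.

β ≈ 0.830

Standardized effect: d = |μ₁ − μ₀| / σ = |65.7 − 63.7| / 5.3 = 0.3774
Noncentrality parameter: δ = d·√n = 0.3774 × √7 = 0.9984
Critical value for a two-sided test at α = 0.05: z_{α/2} = 1.960.
Power = Φ(δ − 1.960) + Φ(−δ − 1.960) = Φ(-0.962) + Φ(-2.958) = 0.1681 + 0.0015 = 0.1697.
Type II error: β = 1 − power = 1 − 0.1697 = 0.8303.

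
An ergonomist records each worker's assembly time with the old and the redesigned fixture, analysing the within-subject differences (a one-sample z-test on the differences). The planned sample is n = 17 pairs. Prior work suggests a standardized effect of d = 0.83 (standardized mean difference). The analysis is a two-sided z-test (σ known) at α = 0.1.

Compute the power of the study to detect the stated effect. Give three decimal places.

Power ≈ 0.962

Noncentrality parameter: λ = d·√n = 0.83 × √17 = 3.4222
Two-sided α = 0.1 → critical value z_{0.05} = 1.645.
Power = Φ(λ − 1.645) + Φ(−λ − 1.645) = Φ(1.777) + Φ(-5.067) = 0.9622 + 0.0000 = 0.9622.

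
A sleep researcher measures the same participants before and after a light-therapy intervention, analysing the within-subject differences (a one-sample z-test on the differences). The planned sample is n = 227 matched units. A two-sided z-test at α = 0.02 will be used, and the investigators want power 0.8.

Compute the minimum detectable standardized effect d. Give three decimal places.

Required noncentrality: δ = z_{0.01} + z_{0.20} = 2.326 + 0.842 = 3.168.
(Lower-tail contribution to power is negligible for δ > 0.)
δ = d·√n ⇒ d = δ/√n = 3.168/√227 = 0.2103.

d ≈ 0.210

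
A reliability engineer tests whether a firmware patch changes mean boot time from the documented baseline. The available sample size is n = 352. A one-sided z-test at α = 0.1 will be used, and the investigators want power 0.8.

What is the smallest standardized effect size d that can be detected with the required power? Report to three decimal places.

d ≈ 0.113

Required noncentrality: δ = z_{0.1} + z_{0.20} = 1.282 + 0.842 = 2.123.
δ = d·√n ⇒ d = δ/√n = 2.123/√352 = 0.1132.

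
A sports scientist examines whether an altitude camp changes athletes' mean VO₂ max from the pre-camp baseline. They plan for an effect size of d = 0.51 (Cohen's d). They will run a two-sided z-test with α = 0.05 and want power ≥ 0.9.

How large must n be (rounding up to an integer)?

n = 41

Set Φ(δ − 1.960) = 0.9; then δ − 1.960 = Φ⁻¹(0.9) = 1.282, giving δ = 3.242.
(Ignoring the negligible lower-tail rejection probability gives the usual closed-form inversion.)
δ = d·√n ⇒ n = (δ/d)² = (3.242 / 0.51)² = 40.40.
Rounding up, n = 41.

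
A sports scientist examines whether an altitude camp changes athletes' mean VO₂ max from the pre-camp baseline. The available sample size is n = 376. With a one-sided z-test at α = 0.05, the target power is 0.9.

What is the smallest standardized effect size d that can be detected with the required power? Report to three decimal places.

d ≈ 0.151

Required noncentrality: δ = z_{0.05} + z_{0.10} = 1.645 + 1.282 = 2.926.
δ = d·√n ⇒ d = δ/√n = 2.926/√376 = 0.1509.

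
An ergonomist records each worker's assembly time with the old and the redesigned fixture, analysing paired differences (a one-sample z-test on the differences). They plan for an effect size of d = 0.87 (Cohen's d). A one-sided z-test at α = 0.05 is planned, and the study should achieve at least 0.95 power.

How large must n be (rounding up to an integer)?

n = 15

Set Φ(δ − 1.645) = 0.95; then δ − 1.645 = Φ⁻¹(0.95) = 1.645, giving δ = 3.290.
δ = d·√n ⇒ n = (δ/d)² = (3.290 / 0.87)² = 14.30.
Rounding up, n = 15.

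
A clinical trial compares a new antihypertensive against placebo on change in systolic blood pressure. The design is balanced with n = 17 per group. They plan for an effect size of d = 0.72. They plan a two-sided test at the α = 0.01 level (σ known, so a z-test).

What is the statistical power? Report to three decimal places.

Power ≈ 0.317

Noncentrality parameter: δ = d·√(n/2) = 0.72 × √(17/2) = 2.0991
Critical value for a two-sided test at α = 0.01: z_{α/2} = 2.576.
Power = Φ(δ − 2.576) + Φ(−δ − 2.576) = Φ(-0.477) + Φ(-4.675) = 0.3168 + 0.0000 = 0.3168.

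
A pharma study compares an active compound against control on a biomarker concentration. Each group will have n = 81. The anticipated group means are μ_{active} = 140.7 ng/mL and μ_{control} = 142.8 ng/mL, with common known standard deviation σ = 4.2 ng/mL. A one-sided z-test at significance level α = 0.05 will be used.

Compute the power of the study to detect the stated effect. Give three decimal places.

Power ≈ 0.938

Standardized effect: d = |μ_{active} − μ_{control}| / σ = |140.7 − 142.8| / 4.2 = 0.5000
Noncentrality parameter: δ = d·√(n/2) = 0.5000 × √(81/2) = 3.1820
One-sided α = 0.05 → critical value z_{0.05} = 1.645.
Power = Φ(δ − 1.645) = Φ(1.537) = 0.9379.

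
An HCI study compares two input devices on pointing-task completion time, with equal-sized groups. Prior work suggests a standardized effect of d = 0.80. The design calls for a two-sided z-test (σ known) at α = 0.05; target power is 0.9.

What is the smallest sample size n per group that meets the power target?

n = 33 per group

Set Φ(δ − 1.960) = 0.9; then δ − 1.960 = Φ⁻¹(0.9) = 1.282, giving δ = 3.242.
(The Φ(−δ − z_{α/2}) term is vanishingly small for δ > 0 and is dropped in the standard sample-size formula.)
δ = d·√(n/2) ⇒ n = 2(δ/d)² = 2 × (3.242 / 0.80)² = 32.84.
Round up to the next whole unit.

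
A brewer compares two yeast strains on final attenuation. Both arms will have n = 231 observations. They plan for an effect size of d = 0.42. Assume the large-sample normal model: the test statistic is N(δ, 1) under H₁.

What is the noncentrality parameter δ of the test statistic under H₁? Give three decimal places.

δ = d·√(n/2) = 0.42 × √(231/2) = 4.5138

δ ≈ 4.514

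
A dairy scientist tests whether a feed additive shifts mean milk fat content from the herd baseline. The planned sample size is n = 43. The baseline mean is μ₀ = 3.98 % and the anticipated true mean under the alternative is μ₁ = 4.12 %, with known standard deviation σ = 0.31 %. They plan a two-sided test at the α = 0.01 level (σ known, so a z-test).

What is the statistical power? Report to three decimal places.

Power ≈ 0.650

Standardized effect: d = |μ₁ − μ₀| / σ = |4.12 − 3.98| / 0.31 = 0.4516
Noncentrality parameter: λ = d·√n = 0.4516 × √43 = 2.9614
Two-sided α = 0.01 → critical value z_{0.005} = 2.576.
Power = Φ(λ − 2.576) + Φ(−λ − 2.576) = Φ(0.386) + Φ(-5.537) = 0.6501 + 0.0000 = 0.6501.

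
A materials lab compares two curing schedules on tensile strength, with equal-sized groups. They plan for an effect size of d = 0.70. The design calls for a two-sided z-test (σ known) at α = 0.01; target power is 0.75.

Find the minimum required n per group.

n = 44 per group

Set Φ(δ − 2.576) = 0.75; then δ − 2.576 = Φ⁻¹(0.75) = 0.674, giving δ = 3.250.
(For δ > 0 the lower-tail rejection region contributes negligibly to power, so the one-term inversion is standard.)
δ = d·√(n/2) ⇒ n = 2(δ/d)² = 2 × (3.250 / 0.70)² = 43.12.
Round up to the next whole unit.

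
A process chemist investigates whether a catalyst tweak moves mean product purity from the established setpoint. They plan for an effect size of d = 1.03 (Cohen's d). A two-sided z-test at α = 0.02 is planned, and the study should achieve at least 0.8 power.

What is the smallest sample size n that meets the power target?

n = 10

Set Φ(δ − 2.326) = 0.8; then δ − 2.326 = Φ⁻¹(0.8) = 0.842, giving δ = 3.168.
(Ignoring the negligible lower-tail rejection probability gives the usual closed-form inversion.)
δ = d·√n ⇒ n = (δ/d)² = (3.168 / 1.03)² = 9.46.
Rounding up, n = 10.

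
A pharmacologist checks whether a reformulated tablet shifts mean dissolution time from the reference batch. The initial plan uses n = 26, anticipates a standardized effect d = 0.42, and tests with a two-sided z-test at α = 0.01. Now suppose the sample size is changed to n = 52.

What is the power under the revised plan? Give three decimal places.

Power ≈ 0.675

With n = 52: δ = d·√n = 0.42 × √52 = 3.0287. Critical value z_{0.005} = 2.576.
Revised power = Φ(δ − 2.576) + Φ(−δ − 2.576) = Φ(0.453) + Φ(-5.604) = 0.6747 + 0.0000 = 0.6747.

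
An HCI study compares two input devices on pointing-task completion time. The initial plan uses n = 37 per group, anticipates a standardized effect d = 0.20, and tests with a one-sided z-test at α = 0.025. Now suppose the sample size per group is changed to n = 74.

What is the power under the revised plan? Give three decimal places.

With n = 74 per group: δ = d·√(n/2) = 0.20 × √(74/2) = 1.2166. Critical value z_{0.025} = 1.960.
Revised power = P(Z > 1.960 − δ) = Φ(-0.743) = 0.2286.

Power ≈ 0.229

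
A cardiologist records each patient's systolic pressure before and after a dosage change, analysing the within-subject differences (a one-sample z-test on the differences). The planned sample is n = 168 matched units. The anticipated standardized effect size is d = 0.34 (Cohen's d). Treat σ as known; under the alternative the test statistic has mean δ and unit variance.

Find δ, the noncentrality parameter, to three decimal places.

δ ≈ 4.407

δ = d·√n = 0.34 × √168 = 4.4069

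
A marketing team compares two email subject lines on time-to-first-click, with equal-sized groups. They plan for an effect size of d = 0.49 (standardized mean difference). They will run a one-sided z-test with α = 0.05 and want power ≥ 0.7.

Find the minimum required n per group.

n = 40 per group

Set Φ(δ − 1.645) = 0.7; then δ − 1.645 = Φ⁻¹(0.7) = 0.524, giving δ = 2.169.
δ = d·√(n/2) ⇒ n = 2(δ/d)² = 2 × (2.169 / 0.49)² = 39.20.
Round up to the next whole unit.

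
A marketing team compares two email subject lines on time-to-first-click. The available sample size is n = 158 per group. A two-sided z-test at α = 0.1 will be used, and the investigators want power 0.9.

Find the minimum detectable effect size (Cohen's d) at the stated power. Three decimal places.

Need Φ(δ − 1.645) = 0.9, so δ = 1.645 + 1.282 = 2.926.
(Lower-tail contribution to power is negligible for δ > 0.)
δ = d·√(n/2) ⇒ d = δ/√(n/2) = 2.926/√(158/2) = 0.3292.

d ≈ 0.329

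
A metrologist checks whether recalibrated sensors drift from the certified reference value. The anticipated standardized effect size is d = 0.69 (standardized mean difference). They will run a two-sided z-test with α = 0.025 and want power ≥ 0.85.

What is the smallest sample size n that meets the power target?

For power 0.85 need Φ(δ − z_{0.0125}) = 0.85, so δ = z_{0.0125} + z_{0.15} = 2.241 + 1.036 = 3.278.
(The Φ(−δ − z_{α/2}) term is vanishingly small for δ > 0 and is dropped in the standard sample-size formula.)
δ = d·√n ⇒ n = (δ/d)² = (3.278 / 0.69)² = 22.57.
Round up to the next whole unit.

n = 23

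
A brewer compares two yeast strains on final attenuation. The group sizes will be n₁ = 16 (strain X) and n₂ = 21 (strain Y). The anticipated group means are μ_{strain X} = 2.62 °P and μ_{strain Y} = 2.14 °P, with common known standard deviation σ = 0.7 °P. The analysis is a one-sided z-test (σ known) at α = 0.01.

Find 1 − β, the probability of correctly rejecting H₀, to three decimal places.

Standardized effect: d = |μ_{strain X} − μ_{strain Y}| / σ = |2.62 − 2.14| / 0.7 = 0.6857
Noncentrality parameter: δ = d / √(1/n₁ + 1/n₂) = 0.6857 / √(1/16 + 1/21) = 2.0664
Critical value for a one-sided test at α = 0.01: z_α = 2.326.
Power = P(Z > 2.326 − δ) = Φ(-0.260) = 0.3974.

Power ≈ 0.397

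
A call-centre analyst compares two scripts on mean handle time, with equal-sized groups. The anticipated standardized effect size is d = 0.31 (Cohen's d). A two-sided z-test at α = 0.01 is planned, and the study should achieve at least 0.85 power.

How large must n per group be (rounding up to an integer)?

For power 0.85 need Φ(δ − z_{0.005}) = 0.85, so δ = z_{0.005} + z_{0.15} = 2.576 + 1.036 = 3.612.
(Ignoring the negligible lower-tail rejection probability gives the usual closed-form inversion.)
δ = d·√(n/2) ⇒ n = 2(δ/d)² = 2 × (3.612 / 0.31)² = 271.56.
Rounding up, n = 272 per group.

n = 272 per group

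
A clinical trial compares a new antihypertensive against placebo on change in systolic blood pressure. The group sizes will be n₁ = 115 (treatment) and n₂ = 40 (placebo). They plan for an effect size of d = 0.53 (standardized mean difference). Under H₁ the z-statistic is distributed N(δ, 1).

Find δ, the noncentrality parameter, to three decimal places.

The noncentrality parameter scales effect size by the design's sample-size factor: δ = d / √(1/n₁ + 1/n₂) = 0.53 / √(1/115 + 1/40) = 2.8873

δ ≈ 2.887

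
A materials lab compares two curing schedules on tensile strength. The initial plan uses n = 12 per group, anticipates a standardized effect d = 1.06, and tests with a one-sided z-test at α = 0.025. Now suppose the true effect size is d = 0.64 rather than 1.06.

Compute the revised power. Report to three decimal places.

With d = 0.64: δ = d·√(n/2) = 0.64 × √(12/2) = 1.5677. Critical value z_{0.025} = 1.960.
Revised power = P(Z > 1.960 − δ) = Φ(-0.392) = 0.3474.

Power ≈ 0.347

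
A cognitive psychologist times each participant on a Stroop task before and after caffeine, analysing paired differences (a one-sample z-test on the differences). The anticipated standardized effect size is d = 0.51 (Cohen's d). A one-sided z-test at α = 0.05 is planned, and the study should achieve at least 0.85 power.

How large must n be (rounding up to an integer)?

Set Φ(δ − 1.645) = 0.85; then δ − 1.645 = Φ⁻¹(0.85) = 1.036, giving δ = 2.681.
δ = d·√n ⇒ n = (δ/d)² = (2.681 / 0.51)² = 27.64.
Rounding up, n = 28.

n = 28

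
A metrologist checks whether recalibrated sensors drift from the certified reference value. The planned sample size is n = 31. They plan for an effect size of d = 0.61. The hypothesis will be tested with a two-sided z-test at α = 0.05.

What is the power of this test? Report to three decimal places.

Noncentrality parameter: δ = d·√n = 0.61 × √31 = 3.3963
Critical value for a two-sided test at α = 0.05: z_{α/2} = 1.960.
Power = Φ(δ − 1.960) + Φ(−δ − 1.960) = Φ(1.436) + Φ(-5.356) = 0.9246 + 0.0000 = 0.9246.

Power ≈ 0.925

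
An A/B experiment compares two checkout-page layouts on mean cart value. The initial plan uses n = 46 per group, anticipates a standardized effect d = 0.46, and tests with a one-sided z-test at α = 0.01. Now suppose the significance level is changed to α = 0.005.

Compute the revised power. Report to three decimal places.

Power ≈ 0.356

δ = d·√(n/2) = 0.46 × √(46/2) = 2.2061 (unchanged). New critical value: z_{0.005} = 2.576.
Revised power = P(Z > 2.576 − δ) = Φ(-0.370) = 0.3558.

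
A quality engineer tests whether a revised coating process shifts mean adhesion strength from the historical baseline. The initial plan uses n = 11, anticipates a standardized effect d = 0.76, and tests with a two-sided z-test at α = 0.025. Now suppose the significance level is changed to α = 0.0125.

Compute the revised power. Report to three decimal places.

Power ≈ 0.509

δ = d·√n = 0.76 × √11 = 2.5206 (unchanged). New critical value: z_{0.0063} = 2.498.
Revised power = Φ(δ − 2.498) + Φ(−δ − 2.498) = Φ(0.023) + Φ(-5.018) = 0.5091 + 0.0000 = 0.5091.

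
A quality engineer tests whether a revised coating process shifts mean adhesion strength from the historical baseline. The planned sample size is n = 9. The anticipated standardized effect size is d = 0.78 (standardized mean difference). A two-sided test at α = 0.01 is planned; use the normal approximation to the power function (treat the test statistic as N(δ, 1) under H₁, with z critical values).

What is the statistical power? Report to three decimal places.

Power ≈ 0.407

Noncentrality parameter: δ = d·√n = 0.78 × √9 = 2.3400
Critical value for a two-sided test at α = 0.01: z_{α/2} = 2.576.
Power = Φ(δ − 2.576) + Φ(−δ − 2.576) = Φ(-0.236) + Φ(-4.916) = 0.4068 + 0.0000 = 0.4068.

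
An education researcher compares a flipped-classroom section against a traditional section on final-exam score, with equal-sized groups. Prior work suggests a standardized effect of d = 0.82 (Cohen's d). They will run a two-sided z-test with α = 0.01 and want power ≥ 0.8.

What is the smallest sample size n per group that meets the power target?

n = 35 per group

For power 0.8 need Φ(δ − z_{0.005}) = 0.8, so δ = z_{0.005} + z_{0.20} = 2.576 + 0.842 = 3.417.
(Ignoring the negligible lower-tail rejection probability gives the usual closed-form inversion.)
δ = d·√(n/2) ⇒ n = 2(δ/d)² = 2 × (3.417 / 0.82)² = 34.74.
Round up to the next whole unit.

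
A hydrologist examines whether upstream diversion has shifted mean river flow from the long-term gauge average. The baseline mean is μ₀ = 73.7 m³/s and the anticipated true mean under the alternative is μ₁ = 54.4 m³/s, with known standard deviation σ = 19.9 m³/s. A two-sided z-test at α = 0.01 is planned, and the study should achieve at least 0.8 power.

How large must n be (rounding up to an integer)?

n = 13

Standardized effect: d = |μ₁ − μ₀| / σ = |54.4 − 73.7| / 19.9 = 0.9698
For power 0.8 need Φ(δ − z_{0.005}) = 0.8, so δ = z_{0.005} + z_{0.20} = 2.576 + 0.842 = 3.417.
(The Φ(−δ − z_{α/2}) term is vanishingly small for δ > 0 and is dropped in the standard sample-size formula.)
δ = d·√n ⇒ n = (δ/d)² = (3.417 / 0.9698)² = 12.42.
Rounding up, n = 13.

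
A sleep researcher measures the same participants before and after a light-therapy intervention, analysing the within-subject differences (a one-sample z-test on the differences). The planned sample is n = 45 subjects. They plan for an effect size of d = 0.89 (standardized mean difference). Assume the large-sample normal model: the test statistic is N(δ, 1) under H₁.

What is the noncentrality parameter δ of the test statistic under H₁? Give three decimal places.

δ ≈ 5.970

δ = d·√n = 0.89 × √45 = 5.9703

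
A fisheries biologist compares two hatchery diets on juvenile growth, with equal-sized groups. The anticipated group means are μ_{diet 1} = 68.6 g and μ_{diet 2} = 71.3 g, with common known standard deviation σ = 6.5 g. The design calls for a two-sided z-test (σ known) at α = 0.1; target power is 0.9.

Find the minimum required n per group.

Standardized effect: d = |μ_{diet 1} − μ_{diet 2}| / σ = |68.6 − 71.3| / 6.5 = 0.4154
Set Φ(δ − 1.645) = 0.9; then δ − 1.645 = Φ⁻¹(0.9) = 1.282, giving δ = 2.926.
(For δ > 0 the lower-tail rejection region contributes negligibly to power, so the one-term inversion is standard.)
δ = d·√(n/2) ⇒ n = 2(δ/d)² = 2 × (2.926 / 0.4154)² = 99.27.
Rounding up, n = 100 per group.

n = 100 per group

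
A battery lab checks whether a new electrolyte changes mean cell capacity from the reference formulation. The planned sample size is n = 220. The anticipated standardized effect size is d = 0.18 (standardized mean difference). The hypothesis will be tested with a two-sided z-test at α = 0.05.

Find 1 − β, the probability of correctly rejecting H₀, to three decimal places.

Noncentrality parameter: δ = d·√n = 0.18 × √220 = 2.6698
Two-sided α = 0.05 → critical value z_{0.025} = 1.960.
Power = Φ(δ − 1.960) + Φ(−δ − 1.960) = Φ(0.710) + Φ(-4.630) = 0.7611 + 0.0000 = 0.7611.

Power ≈ 0.761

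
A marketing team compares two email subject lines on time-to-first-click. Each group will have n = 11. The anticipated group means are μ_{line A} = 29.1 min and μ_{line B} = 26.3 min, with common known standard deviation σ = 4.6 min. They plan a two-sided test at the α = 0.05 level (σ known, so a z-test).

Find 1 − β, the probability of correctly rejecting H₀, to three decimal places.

Standardized effect: d = |μ_{line A} − μ_{line B}| / σ = |29.1 − 26.3| / 4.6 = 0.6087
Noncentrality parameter: δ = d·√(n/2) = 0.6087 × √(11/2) = 1.4275
Critical value for a two-sided test at α = 0.05: z_{α/2} = 1.960.
Power = Φ(δ − 1.960) + Φ(−δ − 1.960) = Φ(-0.532) + Φ(-3.387) = 0.2972 + 0.0004 = 0.2976.

Power ≈ 0.298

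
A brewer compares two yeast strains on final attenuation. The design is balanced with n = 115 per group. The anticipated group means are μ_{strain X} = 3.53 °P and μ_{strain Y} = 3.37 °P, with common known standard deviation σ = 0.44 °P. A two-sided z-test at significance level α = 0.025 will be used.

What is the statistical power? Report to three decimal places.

Standardized effect: d = |μ_{strain X} − μ_{strain Y}| / σ = |3.53 − 3.37| / 0.44 = 0.3636
Noncentrality parameter: δ = d·√(n/2) = 0.3636 × √(115/2) = 2.7574
Two-sided α = 0.025 → critical value z_{0.0125} = 2.241.
Power = Φ(δ − 2.241) + Φ(−δ − 2.241) = Φ(0.516) + Φ(-4.999) = 0.6971 + 0.0000 = 0.6971.

Power ≈ 0.697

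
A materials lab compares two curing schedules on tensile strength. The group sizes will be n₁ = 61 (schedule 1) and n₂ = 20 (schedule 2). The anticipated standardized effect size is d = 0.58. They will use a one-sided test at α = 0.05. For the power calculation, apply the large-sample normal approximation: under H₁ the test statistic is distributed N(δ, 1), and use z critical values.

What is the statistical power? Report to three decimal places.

Noncentrality parameter: δ = d / √(1/n₁ + 1/n₂) = 0.58 / √(1/61 + 1/20) = 2.2509
One-sided α = 0.05 → critical value z_{0.05} = 1.645.
Power = Φ(δ − 1.645) = Φ(0.606) = 0.7278.

Power ≈ 0.728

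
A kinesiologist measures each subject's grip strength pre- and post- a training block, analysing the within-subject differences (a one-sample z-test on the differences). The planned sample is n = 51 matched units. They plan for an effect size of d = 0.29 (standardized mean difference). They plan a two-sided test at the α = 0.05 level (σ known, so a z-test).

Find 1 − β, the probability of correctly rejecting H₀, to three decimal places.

Power ≈ 0.544

Noncentrality parameter: δ = d·√n = 0.29 × √51 = 2.0710
Two-sided α = 0.05 → critical value z_{0.025} = 1.960.
Power = Φ(δ − 1.960) + Φ(−δ − 1.960) = Φ(0.111) + Φ(-4.031) = 0.5442 + 0.0000 = 0.5442.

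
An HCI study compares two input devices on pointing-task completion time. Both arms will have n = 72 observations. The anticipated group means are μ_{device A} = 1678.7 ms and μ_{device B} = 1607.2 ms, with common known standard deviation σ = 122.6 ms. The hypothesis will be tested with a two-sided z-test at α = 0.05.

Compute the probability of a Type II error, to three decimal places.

β ≈ 0.062

Standardized effect: d = |μ_{device A} − μ_{device B}| / σ = |1678.7 − 1607.2| / 122.6 = 0.5832
Noncentrality parameter: δ = d·√(n/2) = 0.5832 × √(72/2) = 3.4992
Critical value for a two-sided test at α = 0.05: z_{α/2} = 1.960.
Power = Φ(δ − 1.960) + Φ(−δ − 1.960) = Φ(1.539) + Φ(-5.459) = 0.9381 + 0.0000 = 0.9381.
Type II error: β = 1 − power = 1 − 0.9381 = 0.0619.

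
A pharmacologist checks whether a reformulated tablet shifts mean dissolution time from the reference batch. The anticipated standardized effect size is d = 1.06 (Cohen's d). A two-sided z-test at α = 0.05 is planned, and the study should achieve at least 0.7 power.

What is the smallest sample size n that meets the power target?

n = 6

For power 0.7 need Φ(δ − z_{0.025}) = 0.7, so δ = z_{0.025} + z_{0.30} = 1.960 + 0.524 = 2.484.
(For δ > 0 the lower-tail rejection region contributes negligibly to power, so the one-term inversion is standard.)
δ = d·√n ⇒ n = (δ/d)² = (2.484 / 1.06)² = 5.49.
Round up to the next whole unit.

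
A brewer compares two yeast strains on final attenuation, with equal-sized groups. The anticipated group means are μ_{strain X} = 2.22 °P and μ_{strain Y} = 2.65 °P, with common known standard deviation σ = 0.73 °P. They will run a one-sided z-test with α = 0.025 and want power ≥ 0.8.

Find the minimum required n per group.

n = 46 per group

Standardized effect: d = |μ_{strain X} − μ_{strain Y}| / σ = |2.22 − 2.65| / 0.73 = 0.5890
Set Φ(δ − 1.960) = 0.8; then δ − 1.960 = Φ⁻¹(0.8) = 0.842, giving δ = 2.802.
δ = d·√(n/2) ⇒ n = 2(δ/d)² = 2 × (2.802 / 0.5890)² = 45.24.
Rounding up, n = 46 per group.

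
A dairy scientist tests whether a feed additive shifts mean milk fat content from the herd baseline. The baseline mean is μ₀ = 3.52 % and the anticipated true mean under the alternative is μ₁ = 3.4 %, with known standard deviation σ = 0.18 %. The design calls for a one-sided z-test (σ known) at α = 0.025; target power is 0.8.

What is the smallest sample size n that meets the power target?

Standardized effect: d = |μ₁ − μ₀| / σ = |3.4 − 3.52| / 0.18 = 0.6667
Set Φ(δ − 1.960) = 0.8; then δ − 1.960 = Φ⁻¹(0.8) = 0.842, giving δ = 2.802.
δ = d·√n ⇒ n = (δ/d)² = (2.802 / 0.6667)² = 17.66.
Rounding up, n = 18.

n = 18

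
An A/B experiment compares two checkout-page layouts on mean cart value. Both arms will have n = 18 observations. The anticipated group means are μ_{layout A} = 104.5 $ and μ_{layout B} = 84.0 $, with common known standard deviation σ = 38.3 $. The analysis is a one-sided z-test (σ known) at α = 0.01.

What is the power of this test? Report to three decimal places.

Power ≈ 0.236

Standardized effect: d = |μ_{layout A} − μ_{layout B}| / σ = |104.5 − 84.0| / 38.3 = 0.5352
Noncentrality parameter: δ = d·√(n/2) = 0.5352 × √(18/2) = 1.6057
One-sided α = 0.01 → critical value z_{0.01} = 2.326.
Power = P(Z > 2.326 − δ) = Φ(-0.721) = 0.2356.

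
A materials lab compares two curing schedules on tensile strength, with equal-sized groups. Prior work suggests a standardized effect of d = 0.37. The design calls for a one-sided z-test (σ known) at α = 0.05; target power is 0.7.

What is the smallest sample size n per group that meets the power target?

Set Φ(δ − 1.645) = 0.7; then δ − 1.645 = Φ⁻¹(0.7) = 0.524, giving δ = 2.169.
δ = d·√(n/2) ⇒ n = 2(δ/d)² = 2 × (2.169 / 0.37)² = 68.75.
Round up to the next whole unit.

n = 69 per group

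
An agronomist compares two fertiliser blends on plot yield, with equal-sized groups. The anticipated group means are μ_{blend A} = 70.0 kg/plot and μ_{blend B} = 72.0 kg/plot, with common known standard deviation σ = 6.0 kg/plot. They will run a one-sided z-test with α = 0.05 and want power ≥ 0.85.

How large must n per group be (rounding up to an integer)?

n = 130 per group

Standardized effect: d = |μ_{blend A} − μ_{blend B}| / σ = |70.0 − 72.0| / 6.0 = 0.3333
Set Φ(δ − 1.645) = 0.85; then δ − 1.645 = Φ⁻¹(0.85) = 1.036, giving δ = 2.681.
δ = d·√(n/2) ⇒ n = 2(δ/d)² = 2 × (2.681 / 0.3333)² = 129.41.
Round up to the next whole unit.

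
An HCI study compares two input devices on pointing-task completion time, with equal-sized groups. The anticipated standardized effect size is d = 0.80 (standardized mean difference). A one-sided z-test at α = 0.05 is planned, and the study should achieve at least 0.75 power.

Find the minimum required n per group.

For power 0.75 need Φ(δ − z_{0.05}) = 0.75, so δ = z_{0.05} + z_{0.25} = 1.645 + 0.674 = 2.319.
δ = d·√(n/2) ⇒ n = 2(δ/d)² = 2 × (2.319 / 0.80)² = 16.81.
Rounding up, n = 17 per group.

n = 17 per group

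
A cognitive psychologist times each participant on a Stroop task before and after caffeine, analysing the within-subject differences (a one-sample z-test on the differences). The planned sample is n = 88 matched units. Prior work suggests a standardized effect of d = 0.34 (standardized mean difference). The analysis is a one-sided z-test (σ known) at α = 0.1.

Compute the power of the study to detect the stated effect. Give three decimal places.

Noncentrality parameter: δ = d·√n = 0.34 × √88 = 3.1895
One-sided α = 0.1 → critical value z_{0.1} = 1.282.
Power = P(Z > 1.282 − δ) = Φ(1.908) = 0.9718.

Power ≈ 0.972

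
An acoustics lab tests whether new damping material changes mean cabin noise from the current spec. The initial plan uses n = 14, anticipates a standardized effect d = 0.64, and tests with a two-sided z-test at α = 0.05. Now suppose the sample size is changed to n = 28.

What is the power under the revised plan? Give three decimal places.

With n = 28: δ = d·√n = 0.64 × √28 = 3.3866. Critical value z_{0.025} = 1.960.
Revised power = Φ(δ − 1.960) + Φ(−δ − 1.960) = Φ(1.427) + Φ(-5.347) = 0.9232 + 0.0000 = 0.9232.

Power ≈ 0.923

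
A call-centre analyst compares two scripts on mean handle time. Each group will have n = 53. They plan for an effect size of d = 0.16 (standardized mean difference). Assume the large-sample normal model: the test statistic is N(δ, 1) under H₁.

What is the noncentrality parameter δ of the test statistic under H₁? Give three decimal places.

δ = d·√(n/2) = 0.16 × √(53/2) = 0.8237

δ ≈ 0.824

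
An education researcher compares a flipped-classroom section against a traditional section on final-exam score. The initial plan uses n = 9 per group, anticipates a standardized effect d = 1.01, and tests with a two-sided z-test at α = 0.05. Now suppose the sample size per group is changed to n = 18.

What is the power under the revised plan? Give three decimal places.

Power ≈ 0.858

With n = 18 per group: δ = d·√(n/2) = 1.01 × √(18/2) = 3.0300. Critical value z_{0.025} = 1.960.
Revised power = Φ(δ − 1.960) + Φ(−δ − 1.960) = Φ(1.070) + Φ(-4.990) = 0.8577 + 0.0000 = 0.8577.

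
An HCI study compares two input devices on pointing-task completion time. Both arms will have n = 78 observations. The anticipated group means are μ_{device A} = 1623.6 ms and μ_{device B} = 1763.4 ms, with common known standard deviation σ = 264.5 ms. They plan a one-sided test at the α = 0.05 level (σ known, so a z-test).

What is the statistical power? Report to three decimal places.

Standardized effect: d = |μ_{device A} − μ_{device B}| / σ = |1623.6 − 1763.4| / 264.5 = 0.5285
Noncentrality parameter: δ = d·√(n/2) = 0.5285 × √(78/2) = 3.3008
Critical value for a one-sided test at α = 0.05: z_α = 1.645.
Power = Φ(δ − 1.645) = Φ(1.656) = 0.9511.

Power ≈ 0.951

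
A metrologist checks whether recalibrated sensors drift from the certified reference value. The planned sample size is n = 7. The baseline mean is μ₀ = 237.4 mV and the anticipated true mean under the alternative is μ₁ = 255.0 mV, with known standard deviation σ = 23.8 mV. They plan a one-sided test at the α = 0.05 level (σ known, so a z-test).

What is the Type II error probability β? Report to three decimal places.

Standardized effect: d = |μ₁ − μ₀| / σ = |255.0 − 237.4| / 23.8 = 0.7395
Noncentrality parameter: δ = d·√n = 0.7395 × √7 = 1.9565
One-sided α = 0.05 → critical value z_{0.05} = 1.645.
Power = P(Z > 1.645 − δ) = Φ(0.312) = 0.6224.
Type II error: β = 1 − power = 1 − 0.6224 = 0.3776.

β ≈ 0.378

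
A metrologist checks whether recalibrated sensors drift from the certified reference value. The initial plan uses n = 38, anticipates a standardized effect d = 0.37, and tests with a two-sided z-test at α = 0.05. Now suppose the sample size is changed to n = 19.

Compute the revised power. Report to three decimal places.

Power ≈ 0.364

With n = 19: δ = d·√n = 0.37 × √19 = 1.6128. Critical value z_{0.025} = 1.960.
Revised power = Φ(δ − 1.960) + Φ(−δ − 1.960) = Φ(-0.347) + Φ(-3.573) = 0.3642 + 0.0002 = 0.3644.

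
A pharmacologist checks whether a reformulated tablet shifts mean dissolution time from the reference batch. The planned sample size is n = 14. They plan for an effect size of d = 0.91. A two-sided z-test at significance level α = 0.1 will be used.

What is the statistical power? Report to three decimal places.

Noncentrality parameter: δ = d·√n = 0.91 × √14 = 3.4049
Two-sided α = 0.1 → critical value z_{0.05} = 1.645.
Power = Φ(δ − 1.645) + Φ(−δ − 1.645) = Φ(1.760) + Φ(-5.050) = 0.9608 + 0.0000 = 0.9608.

Power ≈ 0.961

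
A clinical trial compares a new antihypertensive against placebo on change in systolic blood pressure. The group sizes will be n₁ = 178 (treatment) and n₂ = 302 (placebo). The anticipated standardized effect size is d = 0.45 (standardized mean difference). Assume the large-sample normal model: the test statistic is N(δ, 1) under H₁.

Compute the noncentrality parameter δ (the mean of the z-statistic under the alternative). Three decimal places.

δ ≈ 4.762

The noncentrality parameter scales effect size by the design's sample-size factor: δ = d / √(1/n₁ + 1/n₂) = 0.45 / √(1/178 + 1/302) = 4.7622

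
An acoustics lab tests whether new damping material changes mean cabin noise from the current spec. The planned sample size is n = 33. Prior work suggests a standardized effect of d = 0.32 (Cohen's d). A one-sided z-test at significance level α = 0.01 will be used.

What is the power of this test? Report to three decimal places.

Noncentrality parameter: δ = d·√n = 0.32 × √33 = 1.8383
Critical value for a one-sided test at α = 0.01: z_α = 2.326.
Power = Φ(δ − 2.326) = Φ(-0.488) = 0.3127.

Power ≈ 0.313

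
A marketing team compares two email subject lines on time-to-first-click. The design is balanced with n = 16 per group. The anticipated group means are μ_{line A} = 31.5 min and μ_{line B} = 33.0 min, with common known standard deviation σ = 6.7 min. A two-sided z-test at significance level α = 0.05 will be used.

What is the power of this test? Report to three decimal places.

Standardized effect: d = |μ_{line A} − μ_{line B}| / σ = |31.5 − 33.0| / 6.7 = 0.2239
Noncentrality parameter: δ = d·√(n/2) = 0.2239 × √(16/2) = 0.6332
Critical value for a two-sided test at α = 0.05: z_{α/2} = 1.960.
Power = Φ(δ − 1.960) + Φ(−δ − 1.960) = Φ(-1.327) + Φ(-2.593) = 0.0923 + 0.0048 = 0.0971.

Power ≈ 0.097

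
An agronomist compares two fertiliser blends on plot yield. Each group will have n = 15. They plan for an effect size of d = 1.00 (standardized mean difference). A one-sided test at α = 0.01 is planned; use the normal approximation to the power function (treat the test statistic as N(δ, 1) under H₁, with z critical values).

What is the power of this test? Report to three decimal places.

Noncentrality parameter: δ = d·√(n/2) = 1.00 × √(15/2) = 2.7386
One-sided α = 0.01 → critical value z_{0.01} = 2.326.
Power = Φ(δ − 2.326) = Φ(0.412) = 0.6599.

Power ≈ 0.660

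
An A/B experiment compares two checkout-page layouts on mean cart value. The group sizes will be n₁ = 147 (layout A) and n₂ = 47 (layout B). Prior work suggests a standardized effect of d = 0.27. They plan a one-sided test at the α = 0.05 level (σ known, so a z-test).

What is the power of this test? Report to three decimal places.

Power ≈ 0.487

Noncentrality parameter: δ = d / √(1/n₁ + 1/n₂) = 0.27 / √(1/147 + 1/47) = 1.6113
One-sided α = 0.05 → critical value z_{0.05} = 1.645.
Power = Φ(δ − 1.645) = Φ(-0.034) = 0.4866.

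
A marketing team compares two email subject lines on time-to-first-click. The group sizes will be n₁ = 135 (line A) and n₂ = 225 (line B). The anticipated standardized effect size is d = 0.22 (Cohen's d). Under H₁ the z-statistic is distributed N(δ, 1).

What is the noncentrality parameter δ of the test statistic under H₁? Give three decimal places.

δ = d / √(1/n₁ + 1/n₂) = 0.22 / √(1/135 + 1/225) = 2.0208

δ ≈ 2.021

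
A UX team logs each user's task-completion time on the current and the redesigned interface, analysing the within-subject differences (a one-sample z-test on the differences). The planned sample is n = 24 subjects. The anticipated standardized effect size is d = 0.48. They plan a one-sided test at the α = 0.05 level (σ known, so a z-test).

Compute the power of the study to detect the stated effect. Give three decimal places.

Power ≈ 0.760

Noncentrality parameter: δ = d·√n = 0.48 × √24 = 2.3515
One-sided α = 0.05 → critical value z_{0.05} = 1.645.
Power = Φ(δ − 1.645) = Φ(0.707) = 0.7601.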